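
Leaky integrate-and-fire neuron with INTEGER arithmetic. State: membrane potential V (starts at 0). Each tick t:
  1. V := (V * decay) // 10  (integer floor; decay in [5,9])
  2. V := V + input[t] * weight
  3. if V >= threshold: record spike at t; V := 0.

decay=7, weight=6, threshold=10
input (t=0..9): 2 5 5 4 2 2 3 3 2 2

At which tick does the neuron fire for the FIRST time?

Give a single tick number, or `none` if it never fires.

t=0: input=2 -> V=0 FIRE
t=1: input=5 -> V=0 FIRE
t=2: input=5 -> V=0 FIRE
t=3: input=4 -> V=0 FIRE
t=4: input=2 -> V=0 FIRE
t=5: input=2 -> V=0 FIRE
t=6: input=3 -> V=0 FIRE
t=7: input=3 -> V=0 FIRE
t=8: input=2 -> V=0 FIRE
t=9: input=2 -> V=0 FIRE

Answer: 0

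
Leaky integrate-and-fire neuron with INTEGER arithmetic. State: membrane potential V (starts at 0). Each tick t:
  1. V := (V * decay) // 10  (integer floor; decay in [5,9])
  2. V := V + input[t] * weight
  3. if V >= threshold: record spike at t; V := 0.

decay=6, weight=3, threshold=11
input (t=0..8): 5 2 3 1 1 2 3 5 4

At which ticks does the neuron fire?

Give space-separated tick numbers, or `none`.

t=0: input=5 -> V=0 FIRE
t=1: input=2 -> V=6
t=2: input=3 -> V=0 FIRE
t=3: input=1 -> V=3
t=4: input=1 -> V=4
t=5: input=2 -> V=8
t=6: input=3 -> V=0 FIRE
t=7: input=5 -> V=0 FIRE
t=8: input=4 -> V=0 FIRE

Answer: 0 2 6 7 8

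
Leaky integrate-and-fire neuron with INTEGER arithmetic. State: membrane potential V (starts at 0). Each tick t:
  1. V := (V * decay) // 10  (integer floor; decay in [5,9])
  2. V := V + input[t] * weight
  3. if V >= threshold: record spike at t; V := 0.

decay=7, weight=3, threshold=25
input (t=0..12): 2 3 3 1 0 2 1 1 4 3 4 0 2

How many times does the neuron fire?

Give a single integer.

t=0: input=2 -> V=6
t=1: input=3 -> V=13
t=2: input=3 -> V=18
t=3: input=1 -> V=15
t=4: input=0 -> V=10
t=5: input=2 -> V=13
t=6: input=1 -> V=12
t=7: input=1 -> V=11
t=8: input=4 -> V=19
t=9: input=3 -> V=22
t=10: input=4 -> V=0 FIRE
t=11: input=0 -> V=0
t=12: input=2 -> V=6

Answer: 1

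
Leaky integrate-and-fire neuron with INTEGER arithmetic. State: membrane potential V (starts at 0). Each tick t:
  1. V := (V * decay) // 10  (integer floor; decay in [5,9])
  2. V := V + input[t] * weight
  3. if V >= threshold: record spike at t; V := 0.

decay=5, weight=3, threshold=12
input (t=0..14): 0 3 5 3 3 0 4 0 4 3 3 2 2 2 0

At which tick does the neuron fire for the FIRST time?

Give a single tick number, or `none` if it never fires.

Answer: 2

Derivation:
t=0: input=0 -> V=0
t=1: input=3 -> V=9
t=2: input=5 -> V=0 FIRE
t=3: input=3 -> V=9
t=4: input=3 -> V=0 FIRE
t=5: input=0 -> V=0
t=6: input=4 -> V=0 FIRE
t=7: input=0 -> V=0
t=8: input=4 -> V=0 FIRE
t=9: input=3 -> V=9
t=10: input=3 -> V=0 FIRE
t=11: input=2 -> V=6
t=12: input=2 -> V=9
t=13: input=2 -> V=10
t=14: input=0 -> V=5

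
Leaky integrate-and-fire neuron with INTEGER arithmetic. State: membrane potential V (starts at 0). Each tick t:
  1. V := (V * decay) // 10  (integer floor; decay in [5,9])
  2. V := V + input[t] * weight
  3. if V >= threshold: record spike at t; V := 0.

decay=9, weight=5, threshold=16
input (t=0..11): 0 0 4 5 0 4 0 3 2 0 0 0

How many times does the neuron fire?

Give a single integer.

Answer: 4

Derivation:
t=0: input=0 -> V=0
t=1: input=0 -> V=0
t=2: input=4 -> V=0 FIRE
t=3: input=5 -> V=0 FIRE
t=4: input=0 -> V=0
t=5: input=4 -> V=0 FIRE
t=6: input=0 -> V=0
t=7: input=3 -> V=15
t=8: input=2 -> V=0 FIRE
t=9: input=0 -> V=0
t=10: input=0 -> V=0
t=11: input=0 -> V=0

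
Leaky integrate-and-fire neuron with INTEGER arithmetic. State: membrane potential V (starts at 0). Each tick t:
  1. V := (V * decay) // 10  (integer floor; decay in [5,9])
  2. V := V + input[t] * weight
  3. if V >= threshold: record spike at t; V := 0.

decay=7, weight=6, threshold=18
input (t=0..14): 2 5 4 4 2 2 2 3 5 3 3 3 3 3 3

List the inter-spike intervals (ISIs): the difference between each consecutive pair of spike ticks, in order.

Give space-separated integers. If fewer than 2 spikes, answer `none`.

t=0: input=2 -> V=12
t=1: input=5 -> V=0 FIRE
t=2: input=4 -> V=0 FIRE
t=3: input=4 -> V=0 FIRE
t=4: input=2 -> V=12
t=5: input=2 -> V=0 FIRE
t=6: input=2 -> V=12
t=7: input=3 -> V=0 FIRE
t=8: input=5 -> V=0 FIRE
t=9: input=3 -> V=0 FIRE
t=10: input=3 -> V=0 FIRE
t=11: input=3 -> V=0 FIRE
t=12: input=3 -> V=0 FIRE
t=13: input=3 -> V=0 FIRE
t=14: input=3 -> V=0 FIRE

Answer: 1 1 2 2 1 1 1 1 1 1 1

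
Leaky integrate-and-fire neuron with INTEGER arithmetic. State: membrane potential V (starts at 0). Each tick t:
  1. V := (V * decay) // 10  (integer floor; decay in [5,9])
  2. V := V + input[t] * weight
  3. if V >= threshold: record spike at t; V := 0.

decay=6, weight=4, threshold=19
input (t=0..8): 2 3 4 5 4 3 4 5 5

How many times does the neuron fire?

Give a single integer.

t=0: input=2 -> V=8
t=1: input=3 -> V=16
t=2: input=4 -> V=0 FIRE
t=3: input=5 -> V=0 FIRE
t=4: input=4 -> V=16
t=5: input=3 -> V=0 FIRE
t=6: input=4 -> V=16
t=7: input=5 -> V=0 FIRE
t=8: input=5 -> V=0 FIRE

Answer: 5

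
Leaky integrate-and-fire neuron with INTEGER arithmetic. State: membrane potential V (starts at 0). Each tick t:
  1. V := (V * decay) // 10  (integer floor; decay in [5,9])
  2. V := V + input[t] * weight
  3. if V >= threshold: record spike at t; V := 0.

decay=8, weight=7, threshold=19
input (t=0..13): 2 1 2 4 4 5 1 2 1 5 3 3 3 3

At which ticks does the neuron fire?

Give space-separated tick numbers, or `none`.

Answer: 2 3 4 5 7 9 10 11 12 13

Derivation:
t=0: input=2 -> V=14
t=1: input=1 -> V=18
t=2: input=2 -> V=0 FIRE
t=3: input=4 -> V=0 FIRE
t=4: input=4 -> V=0 FIRE
t=5: input=5 -> V=0 FIRE
t=6: input=1 -> V=7
t=7: input=2 -> V=0 FIRE
t=8: input=1 -> V=7
t=9: input=5 -> V=0 FIRE
t=10: input=3 -> V=0 FIRE
t=11: input=3 -> V=0 FIRE
t=12: input=3 -> V=0 FIRE
t=13: input=3 -> V=0 FIRE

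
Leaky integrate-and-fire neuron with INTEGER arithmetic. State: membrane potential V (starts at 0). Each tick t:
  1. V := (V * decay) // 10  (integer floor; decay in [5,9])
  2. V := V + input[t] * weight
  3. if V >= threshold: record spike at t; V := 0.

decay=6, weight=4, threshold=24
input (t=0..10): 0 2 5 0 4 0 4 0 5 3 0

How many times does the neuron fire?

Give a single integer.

t=0: input=0 -> V=0
t=1: input=2 -> V=8
t=2: input=5 -> V=0 FIRE
t=3: input=0 -> V=0
t=4: input=4 -> V=16
t=5: input=0 -> V=9
t=6: input=4 -> V=21
t=7: input=0 -> V=12
t=8: input=5 -> V=0 FIRE
t=9: input=3 -> V=12
t=10: input=0 -> V=7

Answer: 2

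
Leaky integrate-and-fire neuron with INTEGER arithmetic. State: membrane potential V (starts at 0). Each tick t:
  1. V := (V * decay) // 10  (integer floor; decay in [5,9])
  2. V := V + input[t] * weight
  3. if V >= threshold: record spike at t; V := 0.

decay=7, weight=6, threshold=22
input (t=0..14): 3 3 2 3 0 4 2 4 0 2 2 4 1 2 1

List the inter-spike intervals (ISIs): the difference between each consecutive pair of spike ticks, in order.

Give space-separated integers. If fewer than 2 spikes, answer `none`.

Answer: 2 2 2 4

Derivation:
t=0: input=3 -> V=18
t=1: input=3 -> V=0 FIRE
t=2: input=2 -> V=12
t=3: input=3 -> V=0 FIRE
t=4: input=0 -> V=0
t=5: input=4 -> V=0 FIRE
t=6: input=2 -> V=12
t=7: input=4 -> V=0 FIRE
t=8: input=0 -> V=0
t=9: input=2 -> V=12
t=10: input=2 -> V=20
t=11: input=4 -> V=0 FIRE
t=12: input=1 -> V=6
t=13: input=2 -> V=16
t=14: input=1 -> V=17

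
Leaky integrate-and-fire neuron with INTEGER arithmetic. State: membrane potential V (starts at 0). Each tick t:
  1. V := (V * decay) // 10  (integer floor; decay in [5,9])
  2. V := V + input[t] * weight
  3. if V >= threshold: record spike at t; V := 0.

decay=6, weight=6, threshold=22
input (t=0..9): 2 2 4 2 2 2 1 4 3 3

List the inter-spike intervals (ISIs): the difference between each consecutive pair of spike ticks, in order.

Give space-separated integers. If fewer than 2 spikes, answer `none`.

t=0: input=2 -> V=12
t=1: input=2 -> V=19
t=2: input=4 -> V=0 FIRE
t=3: input=2 -> V=12
t=4: input=2 -> V=19
t=5: input=2 -> V=0 FIRE
t=6: input=1 -> V=6
t=7: input=4 -> V=0 FIRE
t=8: input=3 -> V=18
t=9: input=3 -> V=0 FIRE

Answer: 3 2 2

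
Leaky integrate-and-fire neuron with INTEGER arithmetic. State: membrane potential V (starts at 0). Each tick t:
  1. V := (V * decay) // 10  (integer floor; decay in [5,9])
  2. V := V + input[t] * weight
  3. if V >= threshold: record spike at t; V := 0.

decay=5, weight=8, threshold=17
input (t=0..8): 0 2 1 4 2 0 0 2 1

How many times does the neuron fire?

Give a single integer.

t=0: input=0 -> V=0
t=1: input=2 -> V=16
t=2: input=1 -> V=16
t=3: input=4 -> V=0 FIRE
t=4: input=2 -> V=16
t=5: input=0 -> V=8
t=6: input=0 -> V=4
t=7: input=2 -> V=0 FIRE
t=8: input=1 -> V=8

Answer: 2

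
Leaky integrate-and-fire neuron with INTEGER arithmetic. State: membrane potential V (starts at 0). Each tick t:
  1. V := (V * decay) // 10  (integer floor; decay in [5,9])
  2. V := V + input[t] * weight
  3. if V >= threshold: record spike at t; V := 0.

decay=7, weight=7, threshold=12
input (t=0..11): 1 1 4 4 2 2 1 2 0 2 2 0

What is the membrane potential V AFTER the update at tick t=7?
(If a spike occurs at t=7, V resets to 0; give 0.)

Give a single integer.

t=0: input=1 -> V=7
t=1: input=1 -> V=11
t=2: input=4 -> V=0 FIRE
t=3: input=4 -> V=0 FIRE
t=4: input=2 -> V=0 FIRE
t=5: input=2 -> V=0 FIRE
t=6: input=1 -> V=7
t=7: input=2 -> V=0 FIRE
t=8: input=0 -> V=0
t=9: input=2 -> V=0 FIRE
t=10: input=2 -> V=0 FIRE
t=11: input=0 -> V=0

Answer: 0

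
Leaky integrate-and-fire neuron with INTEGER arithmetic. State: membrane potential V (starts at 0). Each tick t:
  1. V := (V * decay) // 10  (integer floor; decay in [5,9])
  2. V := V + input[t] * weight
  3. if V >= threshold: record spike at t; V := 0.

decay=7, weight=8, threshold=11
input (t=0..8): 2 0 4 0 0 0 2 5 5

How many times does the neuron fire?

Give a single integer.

t=0: input=2 -> V=0 FIRE
t=1: input=0 -> V=0
t=2: input=4 -> V=0 FIRE
t=3: input=0 -> V=0
t=4: input=0 -> V=0
t=5: input=0 -> V=0
t=6: input=2 -> V=0 FIRE
t=7: input=5 -> V=0 FIRE
t=8: input=5 -> V=0 FIRE

Answer: 5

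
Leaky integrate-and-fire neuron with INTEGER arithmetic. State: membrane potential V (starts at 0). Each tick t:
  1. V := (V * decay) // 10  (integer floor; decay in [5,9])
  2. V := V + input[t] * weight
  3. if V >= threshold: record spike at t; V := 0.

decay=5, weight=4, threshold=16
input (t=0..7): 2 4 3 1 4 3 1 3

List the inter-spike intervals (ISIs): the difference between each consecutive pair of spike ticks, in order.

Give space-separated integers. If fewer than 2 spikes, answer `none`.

t=0: input=2 -> V=8
t=1: input=4 -> V=0 FIRE
t=2: input=3 -> V=12
t=3: input=1 -> V=10
t=4: input=4 -> V=0 FIRE
t=5: input=3 -> V=12
t=6: input=1 -> V=10
t=7: input=3 -> V=0 FIRE

Answer: 3 3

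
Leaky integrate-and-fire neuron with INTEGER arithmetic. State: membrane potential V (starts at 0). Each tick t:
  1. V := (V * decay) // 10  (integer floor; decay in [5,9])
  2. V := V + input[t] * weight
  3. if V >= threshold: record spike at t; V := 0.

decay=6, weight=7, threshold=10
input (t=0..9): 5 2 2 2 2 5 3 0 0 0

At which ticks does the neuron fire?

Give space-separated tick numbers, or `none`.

t=0: input=5 -> V=0 FIRE
t=1: input=2 -> V=0 FIRE
t=2: input=2 -> V=0 FIRE
t=3: input=2 -> V=0 FIRE
t=4: input=2 -> V=0 FIRE
t=5: input=5 -> V=0 FIRE
t=6: input=3 -> V=0 FIRE
t=7: input=0 -> V=0
t=8: input=0 -> V=0
t=9: input=0 -> V=0

Answer: 0 1 2 3 4 5 6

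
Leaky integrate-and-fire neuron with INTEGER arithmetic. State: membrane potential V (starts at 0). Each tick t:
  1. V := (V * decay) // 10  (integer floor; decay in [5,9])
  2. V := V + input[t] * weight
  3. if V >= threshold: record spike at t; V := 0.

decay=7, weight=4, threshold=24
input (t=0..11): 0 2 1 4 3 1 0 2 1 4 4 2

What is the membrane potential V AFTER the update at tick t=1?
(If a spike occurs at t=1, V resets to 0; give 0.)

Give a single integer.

t=0: input=0 -> V=0
t=1: input=2 -> V=8
t=2: input=1 -> V=9
t=3: input=4 -> V=22
t=4: input=3 -> V=0 FIRE
t=5: input=1 -> V=4
t=6: input=0 -> V=2
t=7: input=2 -> V=9
t=8: input=1 -> V=10
t=9: input=4 -> V=23
t=10: input=4 -> V=0 FIRE
t=11: input=2 -> V=8

Answer: 8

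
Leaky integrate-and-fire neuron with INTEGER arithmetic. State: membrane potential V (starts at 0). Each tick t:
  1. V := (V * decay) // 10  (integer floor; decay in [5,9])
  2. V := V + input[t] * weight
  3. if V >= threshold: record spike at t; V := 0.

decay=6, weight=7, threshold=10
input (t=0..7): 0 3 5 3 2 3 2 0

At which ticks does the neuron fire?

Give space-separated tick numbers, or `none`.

t=0: input=0 -> V=0
t=1: input=3 -> V=0 FIRE
t=2: input=5 -> V=0 FIRE
t=3: input=3 -> V=0 FIRE
t=4: input=2 -> V=0 FIRE
t=5: input=3 -> V=0 FIRE
t=6: input=2 -> V=0 FIRE
t=7: input=0 -> V=0

Answer: 1 2 3 4 5 6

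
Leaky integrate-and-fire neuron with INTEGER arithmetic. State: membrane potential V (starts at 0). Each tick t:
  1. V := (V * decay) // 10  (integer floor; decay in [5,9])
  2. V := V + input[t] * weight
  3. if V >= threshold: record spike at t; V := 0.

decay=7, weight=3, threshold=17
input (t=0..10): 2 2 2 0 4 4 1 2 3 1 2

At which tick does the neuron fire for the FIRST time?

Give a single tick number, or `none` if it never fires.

Answer: 4

Derivation:
t=0: input=2 -> V=6
t=1: input=2 -> V=10
t=2: input=2 -> V=13
t=3: input=0 -> V=9
t=4: input=4 -> V=0 FIRE
t=5: input=4 -> V=12
t=6: input=1 -> V=11
t=7: input=2 -> V=13
t=8: input=3 -> V=0 FIRE
t=9: input=1 -> V=3
t=10: input=2 -> V=8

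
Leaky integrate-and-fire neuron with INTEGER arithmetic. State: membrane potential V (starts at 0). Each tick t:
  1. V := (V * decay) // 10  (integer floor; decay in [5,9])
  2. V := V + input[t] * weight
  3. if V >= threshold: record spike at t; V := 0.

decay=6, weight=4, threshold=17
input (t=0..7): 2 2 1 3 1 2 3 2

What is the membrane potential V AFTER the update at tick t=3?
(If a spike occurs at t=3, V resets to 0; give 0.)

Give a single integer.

Answer: 0

Derivation:
t=0: input=2 -> V=8
t=1: input=2 -> V=12
t=2: input=1 -> V=11
t=3: input=3 -> V=0 FIRE
t=4: input=1 -> V=4
t=5: input=2 -> V=10
t=6: input=3 -> V=0 FIRE
t=7: input=2 -> V=8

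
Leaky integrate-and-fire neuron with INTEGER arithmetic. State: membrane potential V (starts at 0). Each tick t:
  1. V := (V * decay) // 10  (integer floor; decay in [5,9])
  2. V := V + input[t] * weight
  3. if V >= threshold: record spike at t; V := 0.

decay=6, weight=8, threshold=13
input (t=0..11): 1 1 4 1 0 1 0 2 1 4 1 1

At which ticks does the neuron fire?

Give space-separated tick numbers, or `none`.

Answer: 2 7 9

Derivation:
t=0: input=1 -> V=8
t=1: input=1 -> V=12
t=2: input=4 -> V=0 FIRE
t=3: input=1 -> V=8
t=4: input=0 -> V=4
t=5: input=1 -> V=10
t=6: input=0 -> V=6
t=7: input=2 -> V=0 FIRE
t=8: input=1 -> V=8
t=9: input=4 -> V=0 FIRE
t=10: input=1 -> V=8
t=11: input=1 -> V=12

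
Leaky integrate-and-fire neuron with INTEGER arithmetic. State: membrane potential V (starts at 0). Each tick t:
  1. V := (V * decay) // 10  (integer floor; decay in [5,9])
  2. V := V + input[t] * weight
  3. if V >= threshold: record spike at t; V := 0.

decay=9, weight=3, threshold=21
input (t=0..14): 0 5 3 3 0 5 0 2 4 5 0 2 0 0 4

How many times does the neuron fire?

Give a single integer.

Answer: 3

Derivation:
t=0: input=0 -> V=0
t=1: input=5 -> V=15
t=2: input=3 -> V=0 FIRE
t=3: input=3 -> V=9
t=4: input=0 -> V=8
t=5: input=5 -> V=0 FIRE
t=6: input=0 -> V=0
t=7: input=2 -> V=6
t=8: input=4 -> V=17
t=9: input=5 -> V=0 FIRE
t=10: input=0 -> V=0
t=11: input=2 -> V=6
t=12: input=0 -> V=5
t=13: input=0 -> V=4
t=14: input=4 -> V=15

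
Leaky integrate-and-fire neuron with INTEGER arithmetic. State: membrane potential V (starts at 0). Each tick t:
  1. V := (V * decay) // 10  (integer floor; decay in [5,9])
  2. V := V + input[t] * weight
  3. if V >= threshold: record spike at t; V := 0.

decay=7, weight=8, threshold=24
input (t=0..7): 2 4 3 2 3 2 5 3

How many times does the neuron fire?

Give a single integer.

Answer: 5

Derivation:
t=0: input=2 -> V=16
t=1: input=4 -> V=0 FIRE
t=2: input=3 -> V=0 FIRE
t=3: input=2 -> V=16
t=4: input=3 -> V=0 FIRE
t=5: input=2 -> V=16
t=6: input=5 -> V=0 FIRE
t=7: input=3 -> V=0 FIRE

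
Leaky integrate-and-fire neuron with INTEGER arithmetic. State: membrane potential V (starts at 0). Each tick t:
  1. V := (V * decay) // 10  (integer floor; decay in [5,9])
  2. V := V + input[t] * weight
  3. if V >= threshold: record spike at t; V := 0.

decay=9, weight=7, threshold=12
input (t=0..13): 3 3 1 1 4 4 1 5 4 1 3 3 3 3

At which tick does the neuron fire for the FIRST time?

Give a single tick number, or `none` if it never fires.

Answer: 0

Derivation:
t=0: input=3 -> V=0 FIRE
t=1: input=3 -> V=0 FIRE
t=2: input=1 -> V=7
t=3: input=1 -> V=0 FIRE
t=4: input=4 -> V=0 FIRE
t=5: input=4 -> V=0 FIRE
t=6: input=1 -> V=7
t=7: input=5 -> V=0 FIRE
t=8: input=4 -> V=0 FIRE
t=9: input=1 -> V=7
t=10: input=3 -> V=0 FIRE
t=11: input=3 -> V=0 FIRE
t=12: input=3 -> V=0 FIRE
t=13: input=3 -> V=0 FIRE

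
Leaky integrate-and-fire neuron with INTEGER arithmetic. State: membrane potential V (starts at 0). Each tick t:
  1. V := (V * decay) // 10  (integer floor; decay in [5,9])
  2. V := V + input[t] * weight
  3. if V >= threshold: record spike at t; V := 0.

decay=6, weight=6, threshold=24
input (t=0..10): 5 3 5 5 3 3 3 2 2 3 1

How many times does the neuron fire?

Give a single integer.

Answer: 5

Derivation:
t=0: input=5 -> V=0 FIRE
t=1: input=3 -> V=18
t=2: input=5 -> V=0 FIRE
t=3: input=5 -> V=0 FIRE
t=4: input=3 -> V=18
t=5: input=3 -> V=0 FIRE
t=6: input=3 -> V=18
t=7: input=2 -> V=22
t=8: input=2 -> V=0 FIRE
t=9: input=3 -> V=18
t=10: input=1 -> V=16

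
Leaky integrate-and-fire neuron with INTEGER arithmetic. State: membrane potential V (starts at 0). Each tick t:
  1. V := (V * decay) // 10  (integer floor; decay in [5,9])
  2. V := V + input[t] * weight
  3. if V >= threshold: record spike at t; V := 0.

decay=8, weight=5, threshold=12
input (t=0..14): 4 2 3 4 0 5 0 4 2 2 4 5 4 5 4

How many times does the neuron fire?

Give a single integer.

t=0: input=4 -> V=0 FIRE
t=1: input=2 -> V=10
t=2: input=3 -> V=0 FIRE
t=3: input=4 -> V=0 FIRE
t=4: input=0 -> V=0
t=5: input=5 -> V=0 FIRE
t=6: input=0 -> V=0
t=7: input=4 -> V=0 FIRE
t=8: input=2 -> V=10
t=9: input=2 -> V=0 FIRE
t=10: input=4 -> V=0 FIRE
t=11: input=5 -> V=0 FIRE
t=12: input=4 -> V=0 FIRE
t=13: input=5 -> V=0 FIRE
t=14: input=4 -> V=0 FIRE

Answer: 11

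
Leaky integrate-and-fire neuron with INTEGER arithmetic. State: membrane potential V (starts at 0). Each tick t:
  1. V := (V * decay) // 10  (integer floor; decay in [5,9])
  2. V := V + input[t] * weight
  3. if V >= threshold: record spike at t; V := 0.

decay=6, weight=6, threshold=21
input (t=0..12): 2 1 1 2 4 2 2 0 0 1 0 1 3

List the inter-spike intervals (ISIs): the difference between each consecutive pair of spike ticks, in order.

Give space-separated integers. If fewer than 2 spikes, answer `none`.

Answer: 8

Derivation:
t=0: input=2 -> V=12
t=1: input=1 -> V=13
t=2: input=1 -> V=13
t=3: input=2 -> V=19
t=4: input=4 -> V=0 FIRE
t=5: input=2 -> V=12
t=6: input=2 -> V=19
t=7: input=0 -> V=11
t=8: input=0 -> V=6
t=9: input=1 -> V=9
t=10: input=0 -> V=5
t=11: input=1 -> V=9
t=12: input=3 -> V=0 FIRE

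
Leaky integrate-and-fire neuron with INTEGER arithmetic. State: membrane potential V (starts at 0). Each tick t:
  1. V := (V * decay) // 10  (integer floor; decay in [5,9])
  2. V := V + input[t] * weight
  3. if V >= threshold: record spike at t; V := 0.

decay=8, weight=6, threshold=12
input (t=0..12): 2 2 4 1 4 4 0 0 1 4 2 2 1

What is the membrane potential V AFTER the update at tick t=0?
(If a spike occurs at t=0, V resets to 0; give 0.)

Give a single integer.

t=0: input=2 -> V=0 FIRE
t=1: input=2 -> V=0 FIRE
t=2: input=4 -> V=0 FIRE
t=3: input=1 -> V=6
t=4: input=4 -> V=0 FIRE
t=5: input=4 -> V=0 FIRE
t=6: input=0 -> V=0
t=7: input=0 -> V=0
t=8: input=1 -> V=6
t=9: input=4 -> V=0 FIRE
t=10: input=2 -> V=0 FIRE
t=11: input=2 -> V=0 FIRE
t=12: input=1 -> V=6

Answer: 0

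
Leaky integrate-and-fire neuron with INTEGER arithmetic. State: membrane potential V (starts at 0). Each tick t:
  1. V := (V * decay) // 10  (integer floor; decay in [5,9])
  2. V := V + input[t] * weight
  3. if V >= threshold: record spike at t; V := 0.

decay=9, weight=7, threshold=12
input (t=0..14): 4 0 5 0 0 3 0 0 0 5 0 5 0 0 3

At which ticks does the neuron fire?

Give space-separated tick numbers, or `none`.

Answer: 0 2 5 9 11 14

Derivation:
t=0: input=4 -> V=0 FIRE
t=1: input=0 -> V=0
t=2: input=5 -> V=0 FIRE
t=3: input=0 -> V=0
t=4: input=0 -> V=0
t=5: input=3 -> V=0 FIRE
t=6: input=0 -> V=0
t=7: input=0 -> V=0
t=8: input=0 -> V=0
t=9: input=5 -> V=0 FIRE
t=10: input=0 -> V=0
t=11: input=5 -> V=0 FIRE
t=12: input=0 -> V=0
t=13: input=0 -> V=0
t=14: input=3 -> V=0 FIRE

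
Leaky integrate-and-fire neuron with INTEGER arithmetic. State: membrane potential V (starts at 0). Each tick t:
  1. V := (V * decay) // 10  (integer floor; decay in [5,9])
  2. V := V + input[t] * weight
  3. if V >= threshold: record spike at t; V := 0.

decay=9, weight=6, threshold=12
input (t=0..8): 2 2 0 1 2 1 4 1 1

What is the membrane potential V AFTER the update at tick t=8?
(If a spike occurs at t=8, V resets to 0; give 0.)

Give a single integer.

Answer: 11

Derivation:
t=0: input=2 -> V=0 FIRE
t=1: input=2 -> V=0 FIRE
t=2: input=0 -> V=0
t=3: input=1 -> V=6
t=4: input=2 -> V=0 FIRE
t=5: input=1 -> V=6
t=6: input=4 -> V=0 FIRE
t=7: input=1 -> V=6
t=8: input=1 -> V=11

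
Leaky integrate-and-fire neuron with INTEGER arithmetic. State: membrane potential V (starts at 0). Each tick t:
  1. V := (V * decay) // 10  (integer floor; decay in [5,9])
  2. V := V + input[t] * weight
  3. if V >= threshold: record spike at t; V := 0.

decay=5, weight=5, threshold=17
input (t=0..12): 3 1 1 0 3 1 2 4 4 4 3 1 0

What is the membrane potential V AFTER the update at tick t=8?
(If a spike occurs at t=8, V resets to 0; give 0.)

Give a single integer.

Answer: 0

Derivation:
t=0: input=3 -> V=15
t=1: input=1 -> V=12
t=2: input=1 -> V=11
t=3: input=0 -> V=5
t=4: input=3 -> V=0 FIRE
t=5: input=1 -> V=5
t=6: input=2 -> V=12
t=7: input=4 -> V=0 FIRE
t=8: input=4 -> V=0 FIRE
t=9: input=4 -> V=0 FIRE
t=10: input=3 -> V=15
t=11: input=1 -> V=12
t=12: input=0 -> V=6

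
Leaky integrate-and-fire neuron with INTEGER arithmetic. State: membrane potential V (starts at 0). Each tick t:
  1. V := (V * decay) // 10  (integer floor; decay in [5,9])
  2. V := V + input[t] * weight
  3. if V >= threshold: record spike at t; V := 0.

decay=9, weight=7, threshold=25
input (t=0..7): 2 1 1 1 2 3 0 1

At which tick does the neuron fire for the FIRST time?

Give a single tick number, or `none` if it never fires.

t=0: input=2 -> V=14
t=1: input=1 -> V=19
t=2: input=1 -> V=24
t=3: input=1 -> V=0 FIRE
t=4: input=2 -> V=14
t=5: input=3 -> V=0 FIRE
t=6: input=0 -> V=0
t=7: input=1 -> V=7

Answer: 3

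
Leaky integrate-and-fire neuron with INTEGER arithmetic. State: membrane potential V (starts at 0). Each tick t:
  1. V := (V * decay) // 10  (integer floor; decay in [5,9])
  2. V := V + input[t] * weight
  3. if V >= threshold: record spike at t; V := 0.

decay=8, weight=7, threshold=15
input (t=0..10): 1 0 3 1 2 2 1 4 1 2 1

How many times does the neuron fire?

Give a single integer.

t=0: input=1 -> V=7
t=1: input=0 -> V=5
t=2: input=3 -> V=0 FIRE
t=3: input=1 -> V=7
t=4: input=2 -> V=0 FIRE
t=5: input=2 -> V=14
t=6: input=1 -> V=0 FIRE
t=7: input=4 -> V=0 FIRE
t=8: input=1 -> V=7
t=9: input=2 -> V=0 FIRE
t=10: input=1 -> V=7

Answer: 5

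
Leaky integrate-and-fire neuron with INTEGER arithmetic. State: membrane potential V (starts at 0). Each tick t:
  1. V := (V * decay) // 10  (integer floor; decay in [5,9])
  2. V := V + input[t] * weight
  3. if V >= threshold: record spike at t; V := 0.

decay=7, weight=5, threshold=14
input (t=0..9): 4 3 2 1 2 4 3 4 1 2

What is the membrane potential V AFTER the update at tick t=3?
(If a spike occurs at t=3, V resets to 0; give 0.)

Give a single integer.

t=0: input=4 -> V=0 FIRE
t=1: input=3 -> V=0 FIRE
t=2: input=2 -> V=10
t=3: input=1 -> V=12
t=4: input=2 -> V=0 FIRE
t=5: input=4 -> V=0 FIRE
t=6: input=3 -> V=0 FIRE
t=7: input=4 -> V=0 FIRE
t=8: input=1 -> V=5
t=9: input=2 -> V=13

Answer: 12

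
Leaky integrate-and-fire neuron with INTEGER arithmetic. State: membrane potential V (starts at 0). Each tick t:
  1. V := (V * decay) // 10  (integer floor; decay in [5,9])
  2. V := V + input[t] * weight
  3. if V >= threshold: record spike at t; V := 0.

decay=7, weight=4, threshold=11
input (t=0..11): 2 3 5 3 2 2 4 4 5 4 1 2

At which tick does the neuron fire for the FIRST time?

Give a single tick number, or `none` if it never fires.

Answer: 1

Derivation:
t=0: input=2 -> V=8
t=1: input=3 -> V=0 FIRE
t=2: input=5 -> V=0 FIRE
t=3: input=3 -> V=0 FIRE
t=4: input=2 -> V=8
t=5: input=2 -> V=0 FIRE
t=6: input=4 -> V=0 FIRE
t=7: input=4 -> V=0 FIRE
t=8: input=5 -> V=0 FIRE
t=9: input=4 -> V=0 FIRE
t=10: input=1 -> V=4
t=11: input=2 -> V=10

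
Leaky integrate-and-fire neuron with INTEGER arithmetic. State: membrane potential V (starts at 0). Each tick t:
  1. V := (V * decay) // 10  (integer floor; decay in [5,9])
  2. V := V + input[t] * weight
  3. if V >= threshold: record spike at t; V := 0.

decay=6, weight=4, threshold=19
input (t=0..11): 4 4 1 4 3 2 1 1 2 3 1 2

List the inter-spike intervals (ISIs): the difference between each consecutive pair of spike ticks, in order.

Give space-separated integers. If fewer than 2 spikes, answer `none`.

Answer: 3 5

Derivation:
t=0: input=4 -> V=16
t=1: input=4 -> V=0 FIRE
t=2: input=1 -> V=4
t=3: input=4 -> V=18
t=4: input=3 -> V=0 FIRE
t=5: input=2 -> V=8
t=6: input=1 -> V=8
t=7: input=1 -> V=8
t=8: input=2 -> V=12
t=9: input=3 -> V=0 FIRE
t=10: input=1 -> V=4
t=11: input=2 -> V=10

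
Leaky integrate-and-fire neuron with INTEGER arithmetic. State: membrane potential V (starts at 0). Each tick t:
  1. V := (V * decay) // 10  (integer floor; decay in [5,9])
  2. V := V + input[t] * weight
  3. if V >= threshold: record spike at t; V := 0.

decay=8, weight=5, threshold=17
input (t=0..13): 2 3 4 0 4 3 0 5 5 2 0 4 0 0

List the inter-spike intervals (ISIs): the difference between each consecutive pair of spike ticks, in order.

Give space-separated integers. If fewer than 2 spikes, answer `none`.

t=0: input=2 -> V=10
t=1: input=3 -> V=0 FIRE
t=2: input=4 -> V=0 FIRE
t=3: input=0 -> V=0
t=4: input=4 -> V=0 FIRE
t=5: input=3 -> V=15
t=6: input=0 -> V=12
t=7: input=5 -> V=0 FIRE
t=8: input=5 -> V=0 FIRE
t=9: input=2 -> V=10
t=10: input=0 -> V=8
t=11: input=4 -> V=0 FIRE
t=12: input=0 -> V=0
t=13: input=0 -> V=0

Answer: 1 2 3 1 3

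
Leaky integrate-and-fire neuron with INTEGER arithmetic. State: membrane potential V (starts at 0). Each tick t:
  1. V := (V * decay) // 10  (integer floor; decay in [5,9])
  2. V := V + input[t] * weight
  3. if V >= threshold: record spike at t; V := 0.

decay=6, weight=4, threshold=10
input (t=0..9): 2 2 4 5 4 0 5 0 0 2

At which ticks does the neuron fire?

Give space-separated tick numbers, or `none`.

t=0: input=2 -> V=8
t=1: input=2 -> V=0 FIRE
t=2: input=4 -> V=0 FIRE
t=3: input=5 -> V=0 FIRE
t=4: input=4 -> V=0 FIRE
t=5: input=0 -> V=0
t=6: input=5 -> V=0 FIRE
t=7: input=0 -> V=0
t=8: input=0 -> V=0
t=9: input=2 -> V=8

Answer: 1 2 3 4 6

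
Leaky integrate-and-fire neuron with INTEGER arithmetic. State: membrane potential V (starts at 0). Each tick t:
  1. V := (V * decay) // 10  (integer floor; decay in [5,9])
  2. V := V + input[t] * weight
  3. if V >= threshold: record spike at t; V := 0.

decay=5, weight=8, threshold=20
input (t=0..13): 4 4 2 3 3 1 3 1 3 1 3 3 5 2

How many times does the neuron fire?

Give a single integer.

Answer: 9

Derivation:
t=0: input=4 -> V=0 FIRE
t=1: input=4 -> V=0 FIRE
t=2: input=2 -> V=16
t=3: input=3 -> V=0 FIRE
t=4: input=3 -> V=0 FIRE
t=5: input=1 -> V=8
t=6: input=3 -> V=0 FIRE
t=7: input=1 -> V=8
t=8: input=3 -> V=0 FIRE
t=9: input=1 -> V=8
t=10: input=3 -> V=0 FIRE
t=11: input=3 -> V=0 FIRE
t=12: input=5 -> V=0 FIRE
t=13: input=2 -> V=16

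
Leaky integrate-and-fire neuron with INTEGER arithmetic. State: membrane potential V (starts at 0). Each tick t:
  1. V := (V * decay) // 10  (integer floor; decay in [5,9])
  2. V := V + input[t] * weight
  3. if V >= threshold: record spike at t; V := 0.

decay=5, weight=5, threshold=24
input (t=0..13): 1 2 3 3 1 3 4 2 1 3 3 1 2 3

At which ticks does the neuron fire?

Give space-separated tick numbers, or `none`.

Answer: 3 6 10

Derivation:
t=0: input=1 -> V=5
t=1: input=2 -> V=12
t=2: input=3 -> V=21
t=3: input=3 -> V=0 FIRE
t=4: input=1 -> V=5
t=5: input=3 -> V=17
t=6: input=4 -> V=0 FIRE
t=7: input=2 -> V=10
t=8: input=1 -> V=10
t=9: input=3 -> V=20
t=10: input=3 -> V=0 FIRE
t=11: input=1 -> V=5
t=12: input=2 -> V=12
t=13: input=3 -> V=21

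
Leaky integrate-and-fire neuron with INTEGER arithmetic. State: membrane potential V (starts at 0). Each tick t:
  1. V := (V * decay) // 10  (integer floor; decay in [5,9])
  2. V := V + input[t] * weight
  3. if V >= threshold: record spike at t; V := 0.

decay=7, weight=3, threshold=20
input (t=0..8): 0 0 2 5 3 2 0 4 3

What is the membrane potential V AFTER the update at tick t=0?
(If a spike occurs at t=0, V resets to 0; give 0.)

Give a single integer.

t=0: input=0 -> V=0
t=1: input=0 -> V=0
t=2: input=2 -> V=6
t=3: input=5 -> V=19
t=4: input=3 -> V=0 FIRE
t=5: input=2 -> V=6
t=6: input=0 -> V=4
t=7: input=4 -> V=14
t=8: input=3 -> V=18

Answer: 0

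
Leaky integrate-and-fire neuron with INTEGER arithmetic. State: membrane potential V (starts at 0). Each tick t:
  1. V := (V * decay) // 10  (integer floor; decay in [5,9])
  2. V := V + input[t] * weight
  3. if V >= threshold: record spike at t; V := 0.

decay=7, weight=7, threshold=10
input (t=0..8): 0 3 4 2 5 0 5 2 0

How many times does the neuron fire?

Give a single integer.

t=0: input=0 -> V=0
t=1: input=3 -> V=0 FIRE
t=2: input=4 -> V=0 FIRE
t=3: input=2 -> V=0 FIRE
t=4: input=5 -> V=0 FIRE
t=5: input=0 -> V=0
t=6: input=5 -> V=0 FIRE
t=7: input=2 -> V=0 FIRE
t=8: input=0 -> V=0

Answer: 6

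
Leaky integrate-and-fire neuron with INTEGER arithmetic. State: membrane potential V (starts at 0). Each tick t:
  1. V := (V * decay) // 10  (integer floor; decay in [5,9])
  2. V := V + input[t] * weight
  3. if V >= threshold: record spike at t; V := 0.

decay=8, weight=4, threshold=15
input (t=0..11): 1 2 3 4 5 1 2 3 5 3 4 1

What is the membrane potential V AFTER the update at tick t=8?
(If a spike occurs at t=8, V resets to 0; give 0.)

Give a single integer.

Answer: 0

Derivation:
t=0: input=1 -> V=4
t=1: input=2 -> V=11
t=2: input=3 -> V=0 FIRE
t=3: input=4 -> V=0 FIRE
t=4: input=5 -> V=0 FIRE
t=5: input=1 -> V=4
t=6: input=2 -> V=11
t=7: input=3 -> V=0 FIRE
t=8: input=5 -> V=0 FIRE
t=9: input=3 -> V=12
t=10: input=4 -> V=0 FIRE
t=11: input=1 -> V=4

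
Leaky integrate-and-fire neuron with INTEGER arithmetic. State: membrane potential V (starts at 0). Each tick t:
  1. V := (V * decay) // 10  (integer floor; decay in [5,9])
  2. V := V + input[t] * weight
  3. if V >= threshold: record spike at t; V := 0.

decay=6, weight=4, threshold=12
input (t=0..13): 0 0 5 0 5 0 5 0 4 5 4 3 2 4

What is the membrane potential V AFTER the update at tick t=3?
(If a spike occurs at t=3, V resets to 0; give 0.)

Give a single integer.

t=0: input=0 -> V=0
t=1: input=0 -> V=0
t=2: input=5 -> V=0 FIRE
t=3: input=0 -> V=0
t=4: input=5 -> V=0 FIRE
t=5: input=0 -> V=0
t=6: input=5 -> V=0 FIRE
t=7: input=0 -> V=0
t=8: input=4 -> V=0 FIRE
t=9: input=5 -> V=0 FIRE
t=10: input=4 -> V=0 FIRE
t=11: input=3 -> V=0 FIRE
t=12: input=2 -> V=8
t=13: input=4 -> V=0 FIRE

Answer: 0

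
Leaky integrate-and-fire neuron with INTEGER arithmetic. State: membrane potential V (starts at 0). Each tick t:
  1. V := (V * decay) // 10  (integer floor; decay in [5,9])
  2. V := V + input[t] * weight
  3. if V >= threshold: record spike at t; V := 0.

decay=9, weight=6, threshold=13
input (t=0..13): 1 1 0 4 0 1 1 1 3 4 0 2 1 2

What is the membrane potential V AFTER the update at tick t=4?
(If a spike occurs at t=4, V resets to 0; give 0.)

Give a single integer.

Answer: 0

Derivation:
t=0: input=1 -> V=6
t=1: input=1 -> V=11
t=2: input=0 -> V=9
t=3: input=4 -> V=0 FIRE
t=4: input=0 -> V=0
t=5: input=1 -> V=6
t=6: input=1 -> V=11
t=7: input=1 -> V=0 FIRE
t=8: input=3 -> V=0 FIRE
t=9: input=4 -> V=0 FIRE
t=10: input=0 -> V=0
t=11: input=2 -> V=12
t=12: input=1 -> V=0 FIRE
t=13: input=2 -> V=12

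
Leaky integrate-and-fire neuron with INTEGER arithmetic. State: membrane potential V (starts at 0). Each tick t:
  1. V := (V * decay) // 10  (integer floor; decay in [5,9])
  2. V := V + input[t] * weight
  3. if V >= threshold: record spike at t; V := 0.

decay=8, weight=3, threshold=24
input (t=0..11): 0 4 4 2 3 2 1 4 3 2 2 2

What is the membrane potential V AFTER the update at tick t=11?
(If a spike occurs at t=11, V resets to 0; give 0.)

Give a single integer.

Answer: 6

Derivation:
t=0: input=0 -> V=0
t=1: input=4 -> V=12
t=2: input=4 -> V=21
t=3: input=2 -> V=22
t=4: input=3 -> V=0 FIRE
t=5: input=2 -> V=6
t=6: input=1 -> V=7
t=7: input=4 -> V=17
t=8: input=3 -> V=22
t=9: input=2 -> V=23
t=10: input=2 -> V=0 FIRE
t=11: input=2 -> V=6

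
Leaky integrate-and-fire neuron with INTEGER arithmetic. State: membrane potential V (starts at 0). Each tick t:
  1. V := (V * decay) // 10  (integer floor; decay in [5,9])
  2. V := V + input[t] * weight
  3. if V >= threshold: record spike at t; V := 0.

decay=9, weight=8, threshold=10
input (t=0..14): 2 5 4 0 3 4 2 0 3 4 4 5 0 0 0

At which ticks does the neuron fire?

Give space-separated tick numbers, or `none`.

t=0: input=2 -> V=0 FIRE
t=1: input=5 -> V=0 FIRE
t=2: input=4 -> V=0 FIRE
t=3: input=0 -> V=0
t=4: input=3 -> V=0 FIRE
t=5: input=4 -> V=0 FIRE
t=6: input=2 -> V=0 FIRE
t=7: input=0 -> V=0
t=8: input=3 -> V=0 FIRE
t=9: input=4 -> V=0 FIRE
t=10: input=4 -> V=0 FIRE
t=11: input=5 -> V=0 FIRE
t=12: input=0 -> V=0
t=13: input=0 -> V=0
t=14: input=0 -> V=0

Answer: 0 1 2 4 5 6 8 9 10 11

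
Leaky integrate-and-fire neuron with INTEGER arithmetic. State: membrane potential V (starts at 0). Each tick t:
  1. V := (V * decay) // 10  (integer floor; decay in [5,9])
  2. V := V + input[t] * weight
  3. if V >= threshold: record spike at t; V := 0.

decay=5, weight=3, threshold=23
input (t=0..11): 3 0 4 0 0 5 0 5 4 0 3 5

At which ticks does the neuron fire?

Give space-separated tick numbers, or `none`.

t=0: input=3 -> V=9
t=1: input=0 -> V=4
t=2: input=4 -> V=14
t=3: input=0 -> V=7
t=4: input=0 -> V=3
t=5: input=5 -> V=16
t=6: input=0 -> V=8
t=7: input=5 -> V=19
t=8: input=4 -> V=21
t=9: input=0 -> V=10
t=10: input=3 -> V=14
t=11: input=5 -> V=22

Answer: none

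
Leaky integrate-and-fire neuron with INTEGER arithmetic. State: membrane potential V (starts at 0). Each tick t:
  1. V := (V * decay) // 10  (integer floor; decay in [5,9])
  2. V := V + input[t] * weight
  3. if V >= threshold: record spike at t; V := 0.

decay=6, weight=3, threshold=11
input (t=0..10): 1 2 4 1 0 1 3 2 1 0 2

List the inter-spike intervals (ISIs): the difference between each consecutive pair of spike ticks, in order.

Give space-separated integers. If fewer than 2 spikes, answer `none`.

Answer: 5

Derivation:
t=0: input=1 -> V=3
t=1: input=2 -> V=7
t=2: input=4 -> V=0 FIRE
t=3: input=1 -> V=3
t=4: input=0 -> V=1
t=5: input=1 -> V=3
t=6: input=3 -> V=10
t=7: input=2 -> V=0 FIRE
t=8: input=1 -> V=3
t=9: input=0 -> V=1
t=10: input=2 -> V=6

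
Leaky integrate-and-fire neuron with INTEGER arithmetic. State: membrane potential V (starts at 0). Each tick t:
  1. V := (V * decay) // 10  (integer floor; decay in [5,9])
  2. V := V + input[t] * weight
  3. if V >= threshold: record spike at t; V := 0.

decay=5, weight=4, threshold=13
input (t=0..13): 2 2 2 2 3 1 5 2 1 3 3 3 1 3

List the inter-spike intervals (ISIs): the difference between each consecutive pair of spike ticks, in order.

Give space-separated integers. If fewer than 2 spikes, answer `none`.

Answer: 2 2 3 2 2

Derivation:
t=0: input=2 -> V=8
t=1: input=2 -> V=12
t=2: input=2 -> V=0 FIRE
t=3: input=2 -> V=8
t=4: input=3 -> V=0 FIRE
t=5: input=1 -> V=4
t=6: input=5 -> V=0 FIRE
t=7: input=2 -> V=8
t=8: input=1 -> V=8
t=9: input=3 -> V=0 FIRE
t=10: input=3 -> V=12
t=11: input=3 -> V=0 FIRE
t=12: input=1 -> V=4
t=13: input=3 -> V=0 FIRE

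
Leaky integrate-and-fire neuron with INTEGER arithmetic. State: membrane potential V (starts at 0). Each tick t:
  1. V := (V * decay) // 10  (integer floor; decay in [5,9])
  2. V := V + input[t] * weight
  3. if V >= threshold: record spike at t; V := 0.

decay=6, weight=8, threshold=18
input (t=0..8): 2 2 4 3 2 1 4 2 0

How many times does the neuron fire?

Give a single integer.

t=0: input=2 -> V=16
t=1: input=2 -> V=0 FIRE
t=2: input=4 -> V=0 FIRE
t=3: input=3 -> V=0 FIRE
t=4: input=2 -> V=16
t=5: input=1 -> V=17
t=6: input=4 -> V=0 FIRE
t=7: input=2 -> V=16
t=8: input=0 -> V=9

Answer: 4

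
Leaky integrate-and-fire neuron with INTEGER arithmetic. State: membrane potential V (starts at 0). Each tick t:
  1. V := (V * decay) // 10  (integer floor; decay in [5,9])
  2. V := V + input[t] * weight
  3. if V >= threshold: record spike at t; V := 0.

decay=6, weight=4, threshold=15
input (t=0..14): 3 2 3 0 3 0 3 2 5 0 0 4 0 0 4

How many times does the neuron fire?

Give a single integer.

t=0: input=3 -> V=12
t=1: input=2 -> V=0 FIRE
t=2: input=3 -> V=12
t=3: input=0 -> V=7
t=4: input=3 -> V=0 FIRE
t=5: input=0 -> V=0
t=6: input=3 -> V=12
t=7: input=2 -> V=0 FIRE
t=8: input=5 -> V=0 FIRE
t=9: input=0 -> V=0
t=10: input=0 -> V=0
t=11: input=4 -> V=0 FIRE
t=12: input=0 -> V=0
t=13: input=0 -> V=0
t=14: input=4 -> V=0 FIRE

Answer: 6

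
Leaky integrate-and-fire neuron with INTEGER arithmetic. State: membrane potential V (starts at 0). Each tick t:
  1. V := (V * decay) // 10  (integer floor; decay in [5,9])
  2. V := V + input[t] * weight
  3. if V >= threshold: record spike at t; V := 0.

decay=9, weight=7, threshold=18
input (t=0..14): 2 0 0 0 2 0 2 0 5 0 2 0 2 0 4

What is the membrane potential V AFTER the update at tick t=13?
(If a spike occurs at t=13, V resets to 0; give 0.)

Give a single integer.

Answer: 0

Derivation:
t=0: input=2 -> V=14
t=1: input=0 -> V=12
t=2: input=0 -> V=10
t=3: input=0 -> V=9
t=4: input=2 -> V=0 FIRE
t=5: input=0 -> V=0
t=6: input=2 -> V=14
t=7: input=0 -> V=12
t=8: input=5 -> V=0 FIRE
t=9: input=0 -> V=0
t=10: input=2 -> V=14
t=11: input=0 -> V=12
t=12: input=2 -> V=0 FIRE
t=13: input=0 -> V=0
t=14: input=4 -> V=0 FIRE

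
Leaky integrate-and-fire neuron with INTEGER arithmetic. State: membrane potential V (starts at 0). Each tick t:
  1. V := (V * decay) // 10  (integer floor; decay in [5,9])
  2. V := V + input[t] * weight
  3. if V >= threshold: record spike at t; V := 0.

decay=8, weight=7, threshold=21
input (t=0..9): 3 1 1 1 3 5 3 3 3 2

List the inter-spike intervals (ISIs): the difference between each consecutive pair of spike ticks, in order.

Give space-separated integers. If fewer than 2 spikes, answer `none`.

Answer: 4 1 1 1 1

Derivation:
t=0: input=3 -> V=0 FIRE
t=1: input=1 -> V=7
t=2: input=1 -> V=12
t=3: input=1 -> V=16
t=4: input=3 -> V=0 FIRE
t=5: input=5 -> V=0 FIRE
t=6: input=3 -> V=0 FIRE
t=7: input=3 -> V=0 FIRE
t=8: input=3 -> V=0 FIRE
t=9: input=2 -> V=14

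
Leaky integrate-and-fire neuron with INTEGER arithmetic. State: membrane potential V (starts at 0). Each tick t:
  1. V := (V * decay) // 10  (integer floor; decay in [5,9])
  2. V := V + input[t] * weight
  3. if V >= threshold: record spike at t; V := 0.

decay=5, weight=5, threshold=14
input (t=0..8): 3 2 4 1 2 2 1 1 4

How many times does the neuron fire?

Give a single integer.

t=0: input=3 -> V=0 FIRE
t=1: input=2 -> V=10
t=2: input=4 -> V=0 FIRE
t=3: input=1 -> V=5
t=4: input=2 -> V=12
t=5: input=2 -> V=0 FIRE
t=6: input=1 -> V=5
t=7: input=1 -> V=7
t=8: input=4 -> V=0 FIRE

Answer: 4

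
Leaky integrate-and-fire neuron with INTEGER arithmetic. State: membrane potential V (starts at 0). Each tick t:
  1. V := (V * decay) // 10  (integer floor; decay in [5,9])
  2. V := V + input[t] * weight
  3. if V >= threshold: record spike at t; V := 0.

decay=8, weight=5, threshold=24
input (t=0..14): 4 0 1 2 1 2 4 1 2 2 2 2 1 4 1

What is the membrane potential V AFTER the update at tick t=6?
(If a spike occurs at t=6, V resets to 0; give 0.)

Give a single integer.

Answer: 20

Derivation:
t=0: input=4 -> V=20
t=1: input=0 -> V=16
t=2: input=1 -> V=17
t=3: input=2 -> V=23
t=4: input=1 -> V=23
t=5: input=2 -> V=0 FIRE
t=6: input=4 -> V=20
t=7: input=1 -> V=21
t=8: input=2 -> V=0 FIRE
t=9: input=2 -> V=10
t=10: input=2 -> V=18
t=11: input=2 -> V=0 FIRE
t=12: input=1 -> V=5
t=13: input=4 -> V=0 FIRE
t=14: input=1 -> V=5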